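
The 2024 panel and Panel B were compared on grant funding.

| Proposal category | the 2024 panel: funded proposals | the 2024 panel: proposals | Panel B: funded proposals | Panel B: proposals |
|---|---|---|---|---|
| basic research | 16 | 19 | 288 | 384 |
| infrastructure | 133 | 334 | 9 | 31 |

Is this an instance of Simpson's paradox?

Yes

Basic research: the 2024 panel 16/19 = 84.2%, Panel B 288/384 = 75.0% → the 2024 panel
Infrastructure: the 2024 panel 133/334 = 39.8%, Panel B 9/31 = 29.0% → the 2024 panel
Overall: the 2024 panel 149/353 = 42.2%, Panel B 297/415 = 71.6% → Panel B
The 2024 panel wins each proposal group but Panel B wins overall — the comparison reverses. The 2024 panel's proposals skew toward infrastructure, which has a lower base rate.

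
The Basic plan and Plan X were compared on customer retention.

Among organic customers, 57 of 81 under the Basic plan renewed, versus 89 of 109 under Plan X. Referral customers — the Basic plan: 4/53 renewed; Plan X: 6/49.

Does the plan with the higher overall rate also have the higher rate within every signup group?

Yes

Organic: the Basic plan 57/81 = 70.4%, Plan X 89/109 = 81.7% → Plan X
Referral: the Basic plan 4/53 = 7.5%, Plan X 6/49 = 12.2% → Plan X
Overall: the Basic plan 61/134 = 45.5%, Plan X 95/158 = 60.1% → Plan X
Plan X wins overall and in every signup group — no reversal.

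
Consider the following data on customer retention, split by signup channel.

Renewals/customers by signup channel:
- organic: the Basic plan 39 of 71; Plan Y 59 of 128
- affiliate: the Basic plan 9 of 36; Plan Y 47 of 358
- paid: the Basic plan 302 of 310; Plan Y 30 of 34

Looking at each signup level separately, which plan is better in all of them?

the Basic plan

Organic: the Basic plan 39/71 = 54.9%, Plan Y 59/128 = 46.1% → the Basic plan
Affiliate: the Basic plan 9/36 = 25.0%, Plan Y 47/358 = 13.1% → the Basic plan
Paid: the Basic plan 302/310 = 97.4%, Plan Y 30/34 = 88.2% → the Basic plan
The Basic plan has the higher rate in all 3 groups.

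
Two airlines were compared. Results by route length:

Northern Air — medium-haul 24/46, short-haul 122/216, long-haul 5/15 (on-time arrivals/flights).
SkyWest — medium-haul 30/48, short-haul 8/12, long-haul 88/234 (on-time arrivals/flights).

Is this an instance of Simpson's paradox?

Yes

Medium-haul: Northern Air 24/46 = 52.2%, SkyWest 30/48 = 62.5% → SkyWest
Short-haul: Northern Air 122/216 = 56.5%, SkyWest 8/12 = 66.7% → SkyWest
Long-haul: Northern Air 5/15 = 33.3%, SkyWest 88/234 = 37.6% → SkyWest
Overall: Northern Air 151/277 = 54.5%, SkyWest 126/294 = 42.9% → Northern Air
SkyWest wins each route group but Northern Air wins overall — the comparison reverses. SkyWest's flights skew toward long-haul, which has a lower base rate.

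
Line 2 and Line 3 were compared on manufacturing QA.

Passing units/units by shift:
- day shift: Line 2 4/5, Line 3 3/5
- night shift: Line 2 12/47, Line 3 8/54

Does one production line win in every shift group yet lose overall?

Day shift: Line 2 4/5 = 80.0%, Line 3 3/5 = 60.0% → Line 2
Night shift: Line 2 12/47 = 25.5%, Line 3 8/54 = 14.8% → Line 2
Overall: Line 2 16/52 = 30.8%, Line 3 11/59 = 18.6% → Line 2
Line 2 wins overall and in every shift group — no reversal.

No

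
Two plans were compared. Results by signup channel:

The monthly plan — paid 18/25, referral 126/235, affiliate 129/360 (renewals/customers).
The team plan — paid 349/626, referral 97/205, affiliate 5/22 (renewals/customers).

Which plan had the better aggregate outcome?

the team plan

Paid: the monthly plan 18/25 = 72.0%, the team plan 349/626 = 55.8% → the monthly plan
Referral: the monthly plan 126/235 = 53.6%, the team plan 97/205 = 47.3% → the monthly plan
Affiliate: the monthly plan 129/360 = 35.8%, the team plan 5/22 = 22.7% → the monthly plan
Overall: the monthly plan 273/620 = 44.0%, the team plan 451/853 = 52.9% → the team plan
(The monthly plan wins every signup group but the team plan wins overall — the monthly plan's customers skew toward the low-rate affiliate group.)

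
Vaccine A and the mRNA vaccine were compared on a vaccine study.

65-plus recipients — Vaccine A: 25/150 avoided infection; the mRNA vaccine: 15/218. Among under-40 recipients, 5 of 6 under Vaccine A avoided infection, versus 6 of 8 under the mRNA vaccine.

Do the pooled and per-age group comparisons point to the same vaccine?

65-plus: Vaccine A 25/150 = 16.7%, the mRNA vaccine 15/218 = 6.9% → Vaccine A
Under-40: Vaccine A 5/6 = 83.3%, the mRNA vaccine 6/8 = 75.0% → Vaccine A
Overall: Vaccine A 30/156 = 19.2%, the mRNA vaccine 21/226 = 9.3% → Vaccine A
Vaccine A wins overall and in every age group — no reversal.

Yes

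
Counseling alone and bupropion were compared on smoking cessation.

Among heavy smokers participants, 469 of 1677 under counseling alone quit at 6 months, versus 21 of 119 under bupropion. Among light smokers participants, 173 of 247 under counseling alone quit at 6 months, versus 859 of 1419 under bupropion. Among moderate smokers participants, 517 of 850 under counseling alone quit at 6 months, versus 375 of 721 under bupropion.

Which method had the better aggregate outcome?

bupropion

Heavy smokers: counseling alone 469/1677 = 28.0%, bupropion 21/119 = 17.6% → counseling alone
Light smokers: counseling alone 173/247 = 70.0%, bupropion 859/1419 = 60.5% → counseling alone
Moderate smokers: counseling alone 517/850 = 60.8%, bupropion 375/721 = 52.0% → counseling alone
Overall: counseling alone 1159/2774 = 41.8%, bupropion 1255/2259 = 55.6% → bupropion
(Counseling alone wins every dependence group but bupropion wins overall — counseling alone's participants skew toward the low-rate heavy smokers group.)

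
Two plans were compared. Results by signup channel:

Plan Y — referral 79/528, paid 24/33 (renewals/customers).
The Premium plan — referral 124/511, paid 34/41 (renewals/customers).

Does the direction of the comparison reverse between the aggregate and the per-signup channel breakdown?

Referral: Plan Y 79/528 = 15.0%, the Premium plan 124/511 = 24.3% → the Premium plan
Paid: Plan Y 24/33 = 72.7%, the Premium plan 34/41 = 82.9% → the Premium plan
Overall: Plan Y 103/561 = 18.4%, the Premium plan 158/552 = 28.6% → the Premium plan
The Premium plan wins overall and in every signup group — no reversal.

No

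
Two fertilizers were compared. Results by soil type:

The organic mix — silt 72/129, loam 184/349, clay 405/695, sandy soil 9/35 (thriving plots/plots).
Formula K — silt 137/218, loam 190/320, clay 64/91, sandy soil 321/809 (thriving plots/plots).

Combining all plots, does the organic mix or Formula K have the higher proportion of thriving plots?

Silt: the organic mix 72/129 = 55.8%, Formula K 137/218 = 62.8% → Formula K
Loam: the organic mix 184/349 = 52.7%, Formula K 190/320 = 59.4% → Formula K
Clay: the organic mix 405/695 = 58.3%, Formula K 64/91 = 70.3% → Formula K
Sandy soil: the organic mix 9/35 = 25.7%, Formula K 321/809 = 39.7% → Formula K
Overall: the organic mix 670/1208 = 55.5%, Formula K 712/1438 = 49.5% → the organic mix
(Formula K wins every soil group but the organic mix wins overall — Formula K's plots skew toward the low-rate sandy soil group.)

the organic mix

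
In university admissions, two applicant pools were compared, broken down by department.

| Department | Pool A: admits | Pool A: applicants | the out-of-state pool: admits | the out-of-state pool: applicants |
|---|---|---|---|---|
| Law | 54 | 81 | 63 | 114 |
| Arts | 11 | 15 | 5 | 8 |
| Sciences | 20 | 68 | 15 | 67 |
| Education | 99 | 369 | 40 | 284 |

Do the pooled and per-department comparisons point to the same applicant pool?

Yes

Law: Pool A 54/81 = 66.7%, the out-of-state pool 63/114 = 55.3% → Pool A
Arts: Pool A 11/15 = 73.3%, the out-of-state pool 5/8 = 62.5% → Pool A
Sciences: Pool A 20/68 = 29.4%, the out-of-state pool 15/67 = 22.4% → Pool A
Education: Pool A 99/369 = 26.8%, the out-of-state pool 40/284 = 14.1% → Pool A
Overall: Pool A 184/533 = 34.5%, the out-of-state pool 123/473 = 26.0% → Pool A
Pool A wins overall and in every department group — no reversal.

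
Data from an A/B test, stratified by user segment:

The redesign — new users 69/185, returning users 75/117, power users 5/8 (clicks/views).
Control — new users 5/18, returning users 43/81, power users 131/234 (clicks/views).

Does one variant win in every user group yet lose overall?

Yes

New users: the redesign 69/185 = 37.3%, Control 5/18 = 27.8% → the redesign
Returning users: the redesign 75/117 = 64.1%, Control 43/81 = 53.1% → the redesign
Power users: the redesign 5/8 = 62.5%, Control 131/234 = 56.0% → the redesign
Overall: the redesign 149/310 = 48.1%, Control 179/333 = 53.8% → Control
The redesign wins each user group but Control wins overall — the comparison reverses. The redesign's views skew toward new users, which has a lower base rate.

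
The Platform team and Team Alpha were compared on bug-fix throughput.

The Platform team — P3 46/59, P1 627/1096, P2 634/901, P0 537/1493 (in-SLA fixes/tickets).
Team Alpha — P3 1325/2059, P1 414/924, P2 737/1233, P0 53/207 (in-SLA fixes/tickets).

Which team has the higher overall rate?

P3: the Platform team 46/59 = 78.0%, Team Alpha 1325/2059 = 64.4% → the Platform team
P1: the Platform team 627/1096 = 57.2%, Team Alpha 414/924 = 44.8% → the Platform team
P2: the Platform team 634/901 = 70.4%, Team Alpha 737/1233 = 59.8% → the Platform team
P0: the Platform team 537/1493 = 36.0%, Team Alpha 53/207 = 25.6% → the Platform team
Overall: the Platform team 1844/3549 = 52.0%, Team Alpha 2529/4423 = 57.2% → Team Alpha
(The Platform team wins every ticket group but Team Alpha wins overall — the Platform team's tickets skew toward the low-rate P0 group.)

Team Alpha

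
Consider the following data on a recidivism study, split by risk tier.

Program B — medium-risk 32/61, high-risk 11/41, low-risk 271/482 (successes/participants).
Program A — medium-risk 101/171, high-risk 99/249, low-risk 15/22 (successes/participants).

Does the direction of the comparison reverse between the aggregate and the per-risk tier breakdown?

Yes

Medium-risk: Program B 32/61 = 52.5%, Program A 101/171 = 59.1% → Program A
High-risk: Program B 11/41 = 26.8%, Program A 99/249 = 39.8% → Program A
Low-risk: Program B 271/482 = 56.2%, Program A 15/22 = 68.2% → Program A
Overall: Program B 314/584 = 53.8%, Program A 215/442 = 48.6% → Program B
Program A wins each risk group but Program B wins overall — the comparison reverses. Program A's participants skew toward high-risk, which has a lower base rate.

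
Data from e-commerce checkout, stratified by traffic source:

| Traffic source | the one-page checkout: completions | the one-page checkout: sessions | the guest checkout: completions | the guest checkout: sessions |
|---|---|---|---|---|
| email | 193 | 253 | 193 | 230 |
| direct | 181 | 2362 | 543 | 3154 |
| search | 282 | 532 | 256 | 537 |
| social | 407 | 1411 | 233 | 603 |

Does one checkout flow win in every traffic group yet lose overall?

No

Email: the one-page checkout 193/253 = 76.3%, the guest checkout 193/230 = 83.9% → the guest checkout
Direct: the one-page checkout 181/2362 = 7.7%, the guest checkout 543/3154 = 17.2% → the guest checkout
Search: the one-page checkout 282/532 = 53.0%, the guest checkout 256/537 = 47.7% → the one-page checkout
Social: the one-page checkout 407/1411 = 28.8%, the guest checkout 233/603 = 38.6% → the guest checkout
Overall: the one-page checkout 1063/4558 = 23.3%, the guest checkout 1225/4524 = 27.1% → the guest checkout
Neither sweeps: the one-page checkout wins 1 of 4 groups, the guest checkout wins 3. The guest checkout wins overall but not every group — no Simpson reversal.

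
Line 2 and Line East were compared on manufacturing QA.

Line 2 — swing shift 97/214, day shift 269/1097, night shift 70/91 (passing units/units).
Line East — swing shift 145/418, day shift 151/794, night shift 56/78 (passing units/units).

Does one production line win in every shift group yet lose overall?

Swing shift: Line 2 97/214 = 45.3%, Line East 145/418 = 34.7% → Line 2
Day shift: Line 2 269/1097 = 24.5%, Line East 151/794 = 19.0% → Line 2
Night shift: Line 2 70/91 = 76.9%, Line East 56/78 = 71.8% → Line 2
Overall: Line 2 436/1402 = 31.1%, Line East 352/1290 = 27.3% → Line 2
Line 2 wins overall and in every shift group — no reversal.

No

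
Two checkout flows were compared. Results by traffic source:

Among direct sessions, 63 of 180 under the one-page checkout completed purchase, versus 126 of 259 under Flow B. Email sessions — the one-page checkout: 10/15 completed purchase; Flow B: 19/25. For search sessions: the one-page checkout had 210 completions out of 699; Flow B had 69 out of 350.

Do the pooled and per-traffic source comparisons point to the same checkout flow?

Direct: the one-page checkout 63/180 = 35.0%, Flow B 126/259 = 48.6% → Flow B
Email: the one-page checkout 10/15 = 66.7%, Flow B 19/25 = 76.0% → Flow B
Search: the one-page checkout 210/699 = 30.0%, Flow B 69/350 = 19.7% → the one-page checkout
Overall: the one-page checkout 283/894 = 31.7%, Flow B 214/634 = 33.8% → Flow B
Neither sweeps: the one-page checkout wins 1 of 3 groups, Flow B wins 2. Flow B wins overall but not every group — no Simpson reversal.

No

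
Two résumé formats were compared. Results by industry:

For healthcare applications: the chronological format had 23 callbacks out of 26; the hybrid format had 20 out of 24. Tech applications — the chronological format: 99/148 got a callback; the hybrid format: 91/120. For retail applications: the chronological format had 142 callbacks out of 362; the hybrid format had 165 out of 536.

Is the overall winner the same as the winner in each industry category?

Healthcare: the chronological format 23/26 = 88.5%, the hybrid format 20/24 = 83.3% → the chronological format
Tech: the chronological format 99/148 = 66.9%, the hybrid format 91/120 = 75.8% → the hybrid format
Retail: the chronological format 142/362 = 39.2%, the hybrid format 165/536 = 30.8% → the chronological format
Overall: the chronological format 264/536 = 49.3%, the hybrid format 276/680 = 40.6% → the chronological format
Neither sweeps: the chronological format wins 2 of 3 groups, the hybrid format wins 1. The chronological format wins overall but not every group — no Simpson reversal.

No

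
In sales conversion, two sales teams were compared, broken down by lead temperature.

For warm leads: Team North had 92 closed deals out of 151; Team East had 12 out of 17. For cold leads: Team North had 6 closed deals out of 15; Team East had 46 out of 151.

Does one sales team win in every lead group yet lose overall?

Warm: Team North 92/151 = 60.9%, Team East 12/17 = 70.6% → Team East
Cold: Team North 6/15 = 40.0%, Team East 46/151 = 30.5% → Team North
Overall: Team North 98/166 = 59.0%, Team East 58/168 = 34.5% → Team North
Neither sweeps: Team North wins 1 of 2 groups, Team East wins 1. Team North wins overall but not every group — no Simpson reversal.

No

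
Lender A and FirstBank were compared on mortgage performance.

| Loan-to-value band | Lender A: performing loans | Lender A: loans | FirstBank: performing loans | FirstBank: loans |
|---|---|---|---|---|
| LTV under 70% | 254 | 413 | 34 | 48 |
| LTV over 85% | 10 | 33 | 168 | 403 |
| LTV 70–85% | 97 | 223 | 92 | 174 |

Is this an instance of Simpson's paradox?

LTV under 70%: Lender A 254/413 = 61.5%, FirstBank 34/48 = 70.8% → FirstBank
LTV over 85%: Lender A 10/33 = 30.3%, FirstBank 168/403 = 41.7% → FirstBank
LTV 70–85%: Lender A 97/223 = 43.5%, FirstBank 92/174 = 52.9% → FirstBank
Overall: Lender A 361/669 = 54.0%, FirstBank 294/625 = 47.0% → Lender A
FirstBank wins each loan-to-value group but Lender A wins overall — the comparison reverses. FirstBank's loans skew toward LTV over 85%, which has a lower base rate.

Yes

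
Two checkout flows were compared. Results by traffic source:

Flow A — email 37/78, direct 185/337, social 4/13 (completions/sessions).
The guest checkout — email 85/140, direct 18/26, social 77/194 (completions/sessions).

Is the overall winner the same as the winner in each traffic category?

Email: Flow A 37/78 = 47.4%, the guest checkout 85/140 = 60.7% → the guest checkout
Direct: Flow A 185/337 = 54.9%, the guest checkout 18/26 = 69.2% → the guest checkout
Social: Flow A 4/13 = 30.8%, the guest checkout 77/194 = 39.7% → the guest checkout
Overall: Flow A 226/428 = 52.8%, the guest checkout 180/360 = 50.0% → Flow A
The guest checkout wins each traffic group but Flow A wins overall — the comparison reverses. The guest checkout's sessions skew toward social, which has a lower base rate.

No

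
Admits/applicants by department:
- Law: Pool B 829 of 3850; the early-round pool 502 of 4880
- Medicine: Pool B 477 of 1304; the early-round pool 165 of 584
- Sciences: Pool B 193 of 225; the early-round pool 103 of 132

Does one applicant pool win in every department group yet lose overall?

No

Law: Pool B 829/3850 = 21.5%, the early-round pool 502/4880 = 10.3% → Pool B
Medicine: Pool B 477/1304 = 36.6%, the early-round pool 165/584 = 28.3% → Pool B
Sciences: Pool B 193/225 = 85.8%, the early-round pool 103/132 = 78.0% → Pool B
Overall: Pool B 1499/5379 = 27.9%, the early-round pool 770/5596 = 13.8% → Pool B
Pool B wins overall and in every department group — no reversal.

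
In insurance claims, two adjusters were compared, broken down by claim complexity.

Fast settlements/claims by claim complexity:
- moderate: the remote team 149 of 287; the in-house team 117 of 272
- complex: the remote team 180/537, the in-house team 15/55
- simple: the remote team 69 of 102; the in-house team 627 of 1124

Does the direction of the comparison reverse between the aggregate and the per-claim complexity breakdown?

Moderate: the remote team 149/287 = 51.9%, the in-house team 117/272 = 43.0% → the remote team
Complex: the remote team 180/537 = 33.5%, the in-house team 15/55 = 27.3% → the remote team
Simple: the remote team 69/102 = 67.6%, the in-house team 627/1124 = 55.8% → the remote team
Overall: the remote team 398/926 = 43.0%, the in-house team 759/1451 = 52.3% → the in-house team
The remote team wins each claim group but the in-house team wins overall — the comparison reverses. The remote team's claims skew toward complex, which has a lower base rate.

Yes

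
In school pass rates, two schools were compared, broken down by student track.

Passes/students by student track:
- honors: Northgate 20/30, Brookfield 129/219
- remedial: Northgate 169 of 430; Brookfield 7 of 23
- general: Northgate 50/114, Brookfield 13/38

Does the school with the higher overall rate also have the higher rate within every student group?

No

Honors: Northgate 20/30 = 66.7%, Brookfield 129/219 = 58.9% → Northgate
Remedial: Northgate 169/430 = 39.3%, Brookfield 7/23 = 30.4% → Northgate
General: Northgate 50/114 = 43.9%, Brookfield 13/38 = 34.2% → Northgate
Overall: Northgate 239/574 = 41.6%, Brookfield 149/280 = 53.2% → Brookfield
Northgate wins each student group but Brookfield wins overall — the comparison reverses. Northgate's students skew toward remedial, which has a lower base rate.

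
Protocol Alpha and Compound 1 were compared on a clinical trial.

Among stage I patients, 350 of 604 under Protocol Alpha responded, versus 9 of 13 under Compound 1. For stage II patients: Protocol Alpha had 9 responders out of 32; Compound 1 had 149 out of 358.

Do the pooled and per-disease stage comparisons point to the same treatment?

Stage I: Protocol Alpha 350/604 = 57.9%, Compound 1 9/13 = 69.2% → Compound 1
Stage II: Protocol Alpha 9/32 = 28.1%, Compound 1 149/358 = 41.6% → Compound 1
Overall: Protocol Alpha 359/636 = 56.4%, Compound 1 158/371 = 42.6% → Protocol Alpha
Compound 1 wins each disease group but Protocol Alpha wins overall — the comparison reverses. Compound 1's patients skew toward stage II, which has a lower base rate.

No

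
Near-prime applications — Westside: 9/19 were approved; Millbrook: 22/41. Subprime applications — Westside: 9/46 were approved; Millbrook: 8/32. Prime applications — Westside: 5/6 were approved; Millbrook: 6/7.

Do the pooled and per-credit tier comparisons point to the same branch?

Near-prime: Westside 9/19 = 47.4%, Millbrook 22/41 = 53.7% → Millbrook
Subprime: Westside 9/46 = 19.6%, Millbrook 8/32 = 25.0% → Millbrook
Prime: Westside 5/6 = 83.3%, Millbrook 6/7 = 85.7% → Millbrook
Overall: Westside 23/71 = 32.4%, Millbrook 36/80 = 45.0% → Millbrook
Millbrook wins overall and in every credit group — no reversal.

Yes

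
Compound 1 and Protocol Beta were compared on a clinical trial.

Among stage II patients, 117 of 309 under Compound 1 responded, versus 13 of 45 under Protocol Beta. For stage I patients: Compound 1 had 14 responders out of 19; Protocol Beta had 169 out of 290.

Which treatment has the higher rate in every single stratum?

Compound 1

Stage II: Compound 1 117/309 = 37.9%, Protocol Beta 13/45 = 28.9% → Compound 1
Stage I: Compound 1 14/19 = 73.7%, Protocol Beta 169/290 = 58.3% → Compound 1
Compound 1 has the higher rate in both groups.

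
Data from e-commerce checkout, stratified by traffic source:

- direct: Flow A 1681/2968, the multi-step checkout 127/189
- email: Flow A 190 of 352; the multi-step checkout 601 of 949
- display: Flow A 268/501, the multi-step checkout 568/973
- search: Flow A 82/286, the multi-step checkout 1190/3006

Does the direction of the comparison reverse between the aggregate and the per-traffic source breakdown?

Yes

Direct: Flow A 1681/2968 = 56.6%, the multi-step checkout 127/189 = 67.2% → the multi-step checkout
Email: Flow A 190/352 = 54.0%, the multi-step checkout 601/949 = 63.3% → the multi-step checkout
Display: Flow A 268/501 = 53.5%, the multi-step checkout 568/973 = 58.4% → the multi-step checkout
Search: Flow A 82/286 = 28.7%, the multi-step checkout 1190/3006 = 39.6% → the multi-step checkout
Overall: Flow A 2221/4107 = 54.1%, the multi-step checkout 2486/5117 = 48.6% → Flow A
The multi-step checkout wins each traffic group but Flow A wins overall — the comparison reverses. The multi-step checkout's sessions skew toward search, which has a lower base rate.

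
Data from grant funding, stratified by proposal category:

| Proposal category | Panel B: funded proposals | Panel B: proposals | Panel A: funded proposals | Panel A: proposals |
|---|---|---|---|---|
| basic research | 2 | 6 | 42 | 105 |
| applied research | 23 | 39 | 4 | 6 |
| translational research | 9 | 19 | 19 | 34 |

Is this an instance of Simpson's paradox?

Yes

Basic research: Panel B 2/6 = 33.3%, Panel A 42/105 = 40.0% → Panel A
Applied research: Panel B 23/39 = 59.0%, Panel A 4/6 = 66.7% → Panel A
Translational research: Panel B 9/19 = 47.4%, Panel A 19/34 = 55.9% → Panel A
Overall: Panel B 34/64 = 53.1%, Panel A 65/145 = 44.8% → Panel B
Panel A wins each proposal group but Panel B wins overall — the comparison reverses. Panel A's proposals skew toward basic research, which has a lower base rate.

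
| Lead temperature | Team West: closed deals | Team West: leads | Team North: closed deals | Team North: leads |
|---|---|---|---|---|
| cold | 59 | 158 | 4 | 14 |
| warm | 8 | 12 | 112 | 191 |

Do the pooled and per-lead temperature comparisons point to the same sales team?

No

Cold: Team West 59/158 = 37.3%, Team North 4/14 = 28.6% → Team West
Warm: Team West 8/12 = 66.7%, Team North 112/191 = 58.6% → Team West
Overall: Team West 67/170 = 39.4%, Team North 116/205 = 56.6% → Team North
Team West wins each lead group but Team North wins overall — the comparison reverses. Team West's leads skew toward cold, which has a lower base rate.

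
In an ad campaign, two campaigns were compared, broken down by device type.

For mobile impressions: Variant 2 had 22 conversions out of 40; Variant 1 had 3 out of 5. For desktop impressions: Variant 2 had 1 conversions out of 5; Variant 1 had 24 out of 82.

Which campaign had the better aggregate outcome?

Mobile: Variant 2 22/40 = 55.0%, Variant 1 3/5 = 60.0% → Variant 1
Desktop: Variant 2 1/5 = 20.0%, Variant 1 24/82 = 29.3% → Variant 1
Overall: Variant 2 23/45 = 51.1%, Variant 1 27/87 = 31.0% → Variant 2
(Variant 1 wins every device group but Variant 2 wins overall — Variant 1's impressions skew toward the low-rate desktop group.)

Variant 2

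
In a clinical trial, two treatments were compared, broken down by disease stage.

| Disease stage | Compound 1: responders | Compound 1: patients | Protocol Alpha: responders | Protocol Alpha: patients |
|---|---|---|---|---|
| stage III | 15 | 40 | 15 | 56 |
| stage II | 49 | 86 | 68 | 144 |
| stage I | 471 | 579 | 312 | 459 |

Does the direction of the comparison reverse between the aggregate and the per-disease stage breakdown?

No

Stage III: Compound 1 15/40 = 37.5%, Protocol Alpha 15/56 = 26.8% → Compound 1
Stage II: Compound 1 49/86 = 57.0%, Protocol Alpha 68/144 = 47.2% → Compound 1
Stage I: Compound 1 471/579 = 81.3%, Protocol Alpha 312/459 = 68.0% → Compound 1
Overall: Compound 1 535/705 = 75.9%, Protocol Alpha 395/659 = 59.9% → Compound 1
Compound 1 wins overall and in every disease group — no reversal.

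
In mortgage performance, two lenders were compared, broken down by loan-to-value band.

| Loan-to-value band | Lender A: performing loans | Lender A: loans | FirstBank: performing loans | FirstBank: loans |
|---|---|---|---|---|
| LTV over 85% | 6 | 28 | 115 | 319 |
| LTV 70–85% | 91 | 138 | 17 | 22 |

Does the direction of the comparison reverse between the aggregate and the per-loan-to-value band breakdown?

LTV over 85%: Lender A 6/28 = 21.4%, FirstBank 115/319 = 36.1% → FirstBank
LTV 70–85%: Lender A 91/138 = 65.9%, FirstBank 17/22 = 77.3% → FirstBank
Overall: Lender A 97/166 = 58.4%, FirstBank 132/341 = 38.7% → Lender A
FirstBank wins each loan-to-value group but Lender A wins overall — the comparison reverses. FirstBank's loans skew toward LTV over 85%, which has a lower base rate.

Yes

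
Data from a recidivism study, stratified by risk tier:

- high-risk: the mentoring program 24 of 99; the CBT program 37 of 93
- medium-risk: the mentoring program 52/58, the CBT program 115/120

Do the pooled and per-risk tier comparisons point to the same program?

High-risk: the mentoring program 24/99 = 24.2%, the CBT program 37/93 = 39.8% → the CBT program
Medium-risk: the mentoring program 52/58 = 89.7%, the CBT program 115/120 = 95.8% → the CBT program
Overall: the mentoring program 76/157 = 48.4%, the CBT program 152/213 = 71.4% → the CBT program
The CBT program wins overall and in every risk group — no reversal.

Yes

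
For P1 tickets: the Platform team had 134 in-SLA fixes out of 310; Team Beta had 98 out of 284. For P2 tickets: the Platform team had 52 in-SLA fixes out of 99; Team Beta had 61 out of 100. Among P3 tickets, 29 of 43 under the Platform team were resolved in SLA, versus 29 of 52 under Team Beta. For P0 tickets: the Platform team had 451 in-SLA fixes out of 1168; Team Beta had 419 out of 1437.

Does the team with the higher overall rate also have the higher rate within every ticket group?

No

P1: the Platform team 134/310 = 43.2%, Team Beta 98/284 = 34.5% → the Platform team
P2: the Platform team 52/99 = 52.5%, Team Beta 61/100 = 61.0% → Team Beta
P3: the Platform team 29/43 = 67.4%, Team Beta 29/52 = 55.8% → the Platform team
P0: the Platform team 451/1168 = 38.6%, Team Beta 419/1437 = 29.2% → the Platform team
Overall: the Platform team 666/1620 = 41.1%, Team Beta 607/1873 = 32.4% → the Platform team
Neither sweeps: the Platform team wins 3 of 4 groups, Team Beta wins 1. The Platform team wins overall but not every group — no Simpson reversal.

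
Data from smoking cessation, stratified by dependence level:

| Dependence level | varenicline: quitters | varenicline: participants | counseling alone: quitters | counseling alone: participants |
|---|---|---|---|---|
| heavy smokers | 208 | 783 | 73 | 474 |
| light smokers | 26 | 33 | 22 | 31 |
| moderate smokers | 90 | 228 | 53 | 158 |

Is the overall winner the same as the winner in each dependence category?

Yes

Heavy smokers: varenicline 208/783 = 26.6%, counseling alone 73/474 = 15.4% → varenicline
Light smokers: varenicline 26/33 = 78.8%, counseling alone 22/31 = 71.0% → varenicline
Moderate smokers: varenicline 90/228 = 39.5%, counseling alone 53/158 = 33.5% → varenicline
Overall: varenicline 324/1044 = 31.0%, counseling alone 148/663 = 22.3% → varenicline
Varenicline wins overall and in every dependence group — no reversal.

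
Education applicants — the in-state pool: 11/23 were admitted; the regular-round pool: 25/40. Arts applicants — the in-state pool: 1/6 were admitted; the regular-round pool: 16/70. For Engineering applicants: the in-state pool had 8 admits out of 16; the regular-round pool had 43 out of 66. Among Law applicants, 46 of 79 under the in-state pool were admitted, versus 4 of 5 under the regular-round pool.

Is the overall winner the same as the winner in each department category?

Education: the in-state pool 11/23 = 47.8%, the regular-round pool 25/40 = 62.5% → the regular-round pool
Arts: the in-state pool 1/6 = 16.7%, the regular-round pool 16/70 = 22.9% → the regular-round pool
Engineering: the in-state pool 8/16 = 50.0%, the regular-round pool 43/66 = 65.2% → the regular-round pool
Law: the in-state pool 46/79 = 58.2%, the regular-round pool 4/5 = 80.0% → the regular-round pool
Overall: the in-state pool 66/124 = 53.2%, the regular-round pool 88/181 = 48.6% → the in-state pool
The regular-round pool wins each department group but the in-state pool wins overall — the comparison reverses. The regular-round pool's applicants skew toward Arts, which has a lower base rate.

No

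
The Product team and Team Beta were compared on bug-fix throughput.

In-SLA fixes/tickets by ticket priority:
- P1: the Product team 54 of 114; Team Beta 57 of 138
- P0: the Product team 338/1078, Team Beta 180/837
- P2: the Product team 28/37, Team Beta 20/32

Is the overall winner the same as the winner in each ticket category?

Yes

P1: the Product team 54/114 = 47.4%, Team Beta 57/138 = 41.3% → the Product team
P0: the Product team 338/1078 = 31.4%, Team Beta 180/837 = 21.5% → the Product team
P2: the Product team 28/37 = 75.7%, Team Beta 20/32 = 62.5% → the Product team
Overall: the Product team 420/1229 = 34.2%, Team Beta 257/1007 = 25.5% → the Product team
The Product team wins overall and in every ticket group — no reversal.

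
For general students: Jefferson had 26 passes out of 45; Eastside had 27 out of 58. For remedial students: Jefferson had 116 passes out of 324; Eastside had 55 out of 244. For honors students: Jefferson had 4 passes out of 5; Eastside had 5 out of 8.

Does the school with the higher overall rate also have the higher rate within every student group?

General: Jefferson 26/45 = 57.8%, Eastside 27/58 = 46.6% → Jefferson
Remedial: Jefferson 116/324 = 35.8%, Eastside 55/244 = 22.5% → Jefferson
Honors: Jefferson 4/5 = 80.0%, Eastside 5/8 = 62.5% → Jefferson
Overall: Jefferson 146/374 = 39.0%, Eastside 87/310 = 28.1% → Jefferson
Jefferson wins overall and in every student group — no reversal.

Yes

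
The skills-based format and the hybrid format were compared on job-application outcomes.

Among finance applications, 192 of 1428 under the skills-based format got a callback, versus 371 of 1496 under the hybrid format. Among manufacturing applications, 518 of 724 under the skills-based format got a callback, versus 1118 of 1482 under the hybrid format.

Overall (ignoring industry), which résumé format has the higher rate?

the hybrid format

Finance: the skills-based format 192/1428 = 13.4%, the hybrid format 371/1496 = 24.8% → the hybrid format
Manufacturing: the skills-based format 518/724 = 71.5%, the hybrid format 1118/1482 = 75.4% → the hybrid format
Overall: the skills-based format 710/2152 = 33.0%, the hybrid format 1489/2978 = 50.0% → the hybrid format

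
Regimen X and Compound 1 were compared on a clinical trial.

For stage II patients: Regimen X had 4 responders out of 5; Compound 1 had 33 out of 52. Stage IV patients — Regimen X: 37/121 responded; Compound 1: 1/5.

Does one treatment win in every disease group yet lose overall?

Yes

Stage II: Regimen X 4/5 = 80.0%, Compound 1 33/52 = 63.5% → Regimen X
Stage IV: Regimen X 37/121 = 30.6%, Compound 1 1/5 = 20.0% → Regimen X
Overall: Regimen X 41/126 = 32.5%, Compound 1 34/57 = 59.6% → Compound 1
Regimen X wins each disease group but Compound 1 wins overall — the comparison reverses. Regimen X's patients skew toward stage IV, which has a lower base rate.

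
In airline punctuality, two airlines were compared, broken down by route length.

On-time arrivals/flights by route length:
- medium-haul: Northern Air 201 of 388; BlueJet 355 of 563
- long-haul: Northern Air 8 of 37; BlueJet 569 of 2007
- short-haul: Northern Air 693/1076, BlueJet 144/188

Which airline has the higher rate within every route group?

BlueJet

Medium-haul: Northern Air 201/388 = 51.8%, BlueJet 355/563 = 63.1% → BlueJet
Long-haul: Northern Air 8/37 = 21.6%, BlueJet 569/2007 = 28.4% → BlueJet
Short-haul: Northern Air 693/1076 = 64.4%, BlueJet 144/188 = 76.6% → BlueJet
BlueJet has the higher rate in all 3 groups.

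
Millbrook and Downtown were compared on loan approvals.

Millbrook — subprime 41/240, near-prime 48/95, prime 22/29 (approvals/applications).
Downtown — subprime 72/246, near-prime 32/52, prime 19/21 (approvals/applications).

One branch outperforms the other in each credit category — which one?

Subprime: Millbrook 41/240 = 17.1%, Downtown 72/246 = 29.3% → Downtown
Near-prime: Millbrook 48/95 = 50.5%, Downtown 32/52 = 61.5% → Downtown
Prime: Millbrook 22/29 = 75.9%, Downtown 19/21 = 90.5% → Downtown
Downtown has the higher rate in all 3 groups.

Downtown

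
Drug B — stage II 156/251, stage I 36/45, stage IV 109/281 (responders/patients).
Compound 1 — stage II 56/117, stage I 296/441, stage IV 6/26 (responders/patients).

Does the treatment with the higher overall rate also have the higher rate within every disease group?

No

Stage II: Drug B 156/251 = 62.2%, Compound 1 56/117 = 47.9% → Drug B
Stage I: Drug B 36/45 = 80.0%, Compound 1 296/441 = 67.1% → Drug B
Stage IV: Drug B 109/281 = 38.8%, Compound 1 6/26 = 23.1% → Drug B
Overall: Drug B 301/577 = 52.2%, Compound 1 358/584 = 61.3% → Compound 1
Drug B wins each disease group but Compound 1 wins overall — the comparison reverses. Drug B's patients skew toward stage IV, which has a lower base rate.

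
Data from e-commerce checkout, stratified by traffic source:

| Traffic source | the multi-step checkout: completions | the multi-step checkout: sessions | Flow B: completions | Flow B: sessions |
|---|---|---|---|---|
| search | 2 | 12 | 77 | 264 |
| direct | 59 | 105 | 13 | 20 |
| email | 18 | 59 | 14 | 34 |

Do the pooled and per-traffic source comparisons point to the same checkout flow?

No

Search: the multi-step checkout 2/12 = 16.7%, Flow B 77/264 = 29.2% → Flow B
Direct: the multi-step checkout 59/105 = 56.2%, Flow B 13/20 = 65.0% → Flow B
Email: the multi-step checkout 18/59 = 30.5%, Flow B 14/34 = 41.2% → Flow B
Overall: the multi-step checkout 79/176 = 44.9%, Flow B 104/318 = 32.7% → the multi-step checkout
Flow B wins each traffic group but the multi-step checkout wins overall — the comparison reverses. Flow B's sessions skew toward search, which has a lower base rate.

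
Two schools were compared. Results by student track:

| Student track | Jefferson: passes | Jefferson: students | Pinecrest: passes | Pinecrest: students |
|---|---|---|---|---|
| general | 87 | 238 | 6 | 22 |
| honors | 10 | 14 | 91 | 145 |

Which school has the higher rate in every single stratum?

Jefferson

General: Jefferson 87/238 = 36.6%, Pinecrest 6/22 = 27.3% → Jefferson
Honors: Jefferson 10/14 = 71.4%, Pinecrest 91/145 = 62.8% → Jefferson
Jefferson has the higher rate in both groups.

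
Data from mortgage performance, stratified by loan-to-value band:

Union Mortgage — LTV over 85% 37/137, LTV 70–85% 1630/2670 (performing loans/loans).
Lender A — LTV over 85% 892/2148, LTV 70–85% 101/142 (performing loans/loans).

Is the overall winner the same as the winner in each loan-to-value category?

LTV over 85%: Union Mortgage 37/137 = 27.0%, Lender A 892/2148 = 41.5% → Lender A
LTV 70–85%: Union Mortgage 1630/2670 = 61.0%, Lender A 101/142 = 71.1% → Lender A
Overall: Union Mortgage 1667/2807 = 59.4%, Lender A 993/2290 = 43.4% → Union Mortgage
Lender A wins each loan-to-value group but Union Mortgage wins overall — the comparison reverses. Lender A's loans skew toward LTV over 85%, which has a lower base rate.

No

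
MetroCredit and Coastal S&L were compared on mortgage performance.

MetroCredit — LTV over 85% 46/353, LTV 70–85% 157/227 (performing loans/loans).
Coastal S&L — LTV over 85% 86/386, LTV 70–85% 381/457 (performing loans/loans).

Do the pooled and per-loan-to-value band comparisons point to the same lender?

Yes

LTV over 85%: MetroCredit 46/353 = 13.0%, Coastal S&L 86/386 = 22.3% → Coastal S&L
LTV 70–85%: MetroCredit 157/227 = 69.2%, Coastal S&L 381/457 = 83.4% → Coastal S&L
Overall: MetroCredit 203/580 = 35.0%, Coastal S&L 467/843 = 55.4% → Coastal S&L
Coastal S&L wins overall and in every loan-to-value group — no reversal.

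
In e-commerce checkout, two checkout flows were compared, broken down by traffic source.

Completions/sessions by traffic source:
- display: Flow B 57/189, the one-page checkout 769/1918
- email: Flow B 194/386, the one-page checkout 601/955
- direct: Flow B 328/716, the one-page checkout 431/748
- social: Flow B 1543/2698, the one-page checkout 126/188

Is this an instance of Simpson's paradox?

Display: Flow B 57/189 = 30.2%, the one-page checkout 769/1918 = 40.1% → the one-page checkout
Email: Flow B 194/386 = 50.3%, the one-page checkout 601/955 = 62.9% → the one-page checkout
Direct: Flow B 328/716 = 45.8%, the one-page checkout 431/748 = 57.6% → the one-page checkout
Social: Flow B 1543/2698 = 57.2%, the one-page checkout 126/188 = 67.0% → the one-page checkout
Overall: Flow B 2122/3989 = 53.2%, the one-page checkout 1927/3809 = 50.6% → Flow B
The one-page checkout wins each traffic group but Flow B wins overall — the comparison reverses. The one-page checkout's sessions skew toward display, which has a lower base rate.

Yes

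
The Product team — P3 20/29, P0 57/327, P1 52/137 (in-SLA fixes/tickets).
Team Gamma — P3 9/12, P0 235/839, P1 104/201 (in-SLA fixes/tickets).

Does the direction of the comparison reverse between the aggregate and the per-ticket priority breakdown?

No

P3: the Product team 20/29 = 69.0%, Team Gamma 9/12 = 75.0% → Team Gamma
P0: the Product team 57/327 = 17.4%, Team Gamma 235/839 = 28.0% → Team Gamma
P1: the Product team 52/137 = 38.0%, Team Gamma 104/201 = 51.7% → Team Gamma
Overall: the Product team 129/493 = 26.2%, Team Gamma 348/1052 = 33.1% → Team Gamma
Team Gamma wins overall and in every ticket group — no reversal.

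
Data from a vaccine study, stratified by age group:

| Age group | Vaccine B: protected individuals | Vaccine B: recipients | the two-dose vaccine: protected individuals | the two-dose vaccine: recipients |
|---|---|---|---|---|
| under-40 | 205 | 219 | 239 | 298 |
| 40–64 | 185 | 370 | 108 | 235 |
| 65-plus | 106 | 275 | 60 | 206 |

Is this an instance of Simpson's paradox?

Under-40: Vaccine B 205/219 = 93.6%, the two-dose vaccine 239/298 = 80.2% → Vaccine B
40–64: Vaccine B 185/370 = 50.0%, the two-dose vaccine 108/235 = 46.0% → Vaccine B
65-plus: Vaccine B 106/275 = 38.5%, the two-dose vaccine 60/206 = 29.1% → Vaccine B
Overall: Vaccine B 496/864 = 57.4%, the two-dose vaccine 407/739 = 55.1% → Vaccine B
Vaccine B wins overall and in every age group — no reversal.

No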